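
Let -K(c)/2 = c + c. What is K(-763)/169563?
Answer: 3052/169563 ≈ 0.017999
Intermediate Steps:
K(c) = -4*c (K(c) = -2*(c + c) = -4*c)
K(-763)/169563 = -4*(-763)/169563 = 3052*(1/169563) = 3052/169563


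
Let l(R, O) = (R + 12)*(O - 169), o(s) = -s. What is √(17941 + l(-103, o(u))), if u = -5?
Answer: √32865 ≈ 181.29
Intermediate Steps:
l(R, O) = (-169 + O)*(12 + R) (l(R, O) = (12 + R)*(-169 + O) = (-169 + O)*(12 + R))
√(17941 + l(-103, o(u))) = √(17941 + (-2028 - 169*(-103) + 12*(-1*(-5)) - 1*(-5)*(-103))) = √(17941 + (-2028 + 17407 + 12*5 + 5*(-103))) = √(17941 + (-2028 + 17407 + 60 - 515)) = √(17941 + 14924) = √32865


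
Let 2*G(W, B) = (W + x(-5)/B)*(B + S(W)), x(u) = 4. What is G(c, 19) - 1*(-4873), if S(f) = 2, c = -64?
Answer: 79861/19 ≈ 4203.2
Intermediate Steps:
G(W, B) = (2 + B)*(W + 4/B)/2 (G(W, B) = ((W + 4/B)*(B + 2))/2 = ((W + 4/B)*(2 + B))/2 = ((2 + B)*(W + 4/B))/2 = (2 + B)*(W + 4/B)/2)
G(c, 19) - 1*(-4873) = (2 - 64 + 4/19 + (1/2)*19*(-64)) - 1*(-4873) = (2 - 64 + 4*(1/19) - 608) + 4873 = (2 - 64 + 4/19 - 608) + 4873 = -12726/19 + 4873 = 79861/19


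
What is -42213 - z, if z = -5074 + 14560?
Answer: -51699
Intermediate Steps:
z = 9486
-42213 - z = -42213 - 1*9486 = -42213 - 9486 = -51699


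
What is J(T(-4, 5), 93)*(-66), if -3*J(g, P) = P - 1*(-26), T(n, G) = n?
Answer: 2618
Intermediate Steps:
J(g, P) = -26/3 - P/3 (J(g, P) = -(P - 1*(-26))/3 = -(P + 26)/3 = -(26 + P)/3 = -26/3 - P/3)
J(T(-4, 5), 93)*(-66) = (-26/3 - ⅓*93)*(-66) = (-26/3 - 31)*(-66) = -119/3*(-66) = 2618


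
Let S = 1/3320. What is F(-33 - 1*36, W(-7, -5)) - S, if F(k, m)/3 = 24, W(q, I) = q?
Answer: 239039/3320 ≈ 72.000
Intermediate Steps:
F(k, m) = 72 (F(k, m) = 3*24 = 72)
S = 1/3320 ≈ 0.00030120
F(-33 - 1*36, W(-7, -5)) - S = 72 - 1*1/3320 = 72 - 1/3320 = 239039/3320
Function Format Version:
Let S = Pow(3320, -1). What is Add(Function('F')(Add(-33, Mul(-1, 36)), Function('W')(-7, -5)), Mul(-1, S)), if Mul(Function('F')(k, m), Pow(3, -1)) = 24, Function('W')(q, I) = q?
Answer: Rational(239039, 3320) ≈ 72.000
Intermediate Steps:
Function('F')(k, m) = 72 (Function('F')(k, m) = Mul(3, 24) = 72)
S = Rational(1, 3320) ≈ 0.00030120
Add(Function('F')(Add(-33, Mul(-1, 36)), Function('W')(-7, -5)), Mul(-1, S)) = Add(72, Mul(-1, Rational(1, 3320))) = Add(72, Rational(-1, 3320)) = Rational(239039, 3320)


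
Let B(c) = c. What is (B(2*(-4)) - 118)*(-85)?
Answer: 10710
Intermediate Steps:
(B(2*(-4)) - 118)*(-85) = (2*(-4) - 118)*(-85) = (-8 - 118)*(-85) = -126*(-85) = 10710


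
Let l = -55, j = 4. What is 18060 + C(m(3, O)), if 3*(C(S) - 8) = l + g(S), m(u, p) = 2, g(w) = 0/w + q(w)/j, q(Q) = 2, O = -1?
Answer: 108299/6 ≈ 18050.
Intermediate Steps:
g(w) = ½ (g(w) = 0/w + 2/4 = 0 + 2*(¼) = 0 + ½ = ½)
C(S) = -61/6 (C(S) = 8 + (-55 + ½)/3 = 8 + (⅓)*(-109/2) = 8 - 109/6 = -61/6)
18060 + C(m(3, O)) = 18060 - 61/6 = 108299/6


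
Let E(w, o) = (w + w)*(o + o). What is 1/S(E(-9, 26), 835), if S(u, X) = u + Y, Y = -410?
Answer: -1/1346 ≈ -0.00074294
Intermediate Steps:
E(w, o) = 4*o*w (E(w, o) = (2*w)*(2*o) = 4*o*w)
S(u, X) = -410 + u (S(u, X) = u - 410 = -410 + u)
1/S(E(-9, 26), 835) = 1/(-410 + 4*26*(-9)) = 1/(-410 - 936) = 1/(-1346) = -1/1346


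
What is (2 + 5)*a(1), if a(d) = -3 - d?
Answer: -28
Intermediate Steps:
(2 + 5)*a(1) = (2 + 5)*(-3 - 1*1) = 7*(-3 - 1) = 7*(-4) = -28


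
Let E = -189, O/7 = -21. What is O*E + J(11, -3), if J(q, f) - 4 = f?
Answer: 27784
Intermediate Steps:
O = -147 (O = 7*(-21) = -147)
J(q, f) = 4 + f
O*E + J(11, -3) = -147*(-189) + (4 - 3) = 27783 + 1 = 27784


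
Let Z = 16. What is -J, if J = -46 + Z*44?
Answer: -658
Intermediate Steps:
J = 658 (J = -46 + 16*44 = -46 + 704 = 658)
-J = -1*658 = -658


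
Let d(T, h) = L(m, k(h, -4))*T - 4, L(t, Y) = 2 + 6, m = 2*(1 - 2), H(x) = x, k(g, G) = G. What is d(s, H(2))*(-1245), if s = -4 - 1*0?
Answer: 44820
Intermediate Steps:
s = -4 (s = -4 + 0 = -4)
m = -2 (m = 2*(-1) = -2)
L(t, Y) = 8
d(T, h) = -4 + 8*T (d(T, h) = 8*T - 4 = -4 + 8*T)
d(s, H(2))*(-1245) = (-4 + 8*(-4))*(-1245) = (-4 - 32)*(-1245) = -36*(-1245) = 44820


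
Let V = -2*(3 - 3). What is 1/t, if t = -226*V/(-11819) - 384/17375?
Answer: -17375/384 ≈ -45.247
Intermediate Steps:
V = 0 (V = -2*0 = 0)
t = -384/17375 (t = -226*0/(-11819) - 384/17375 = 0*(-1/11819) - 384*1/17375 = 0 - 384/17375 = -384/17375 ≈ -0.022101)
1/t = 1/(-384/17375) = -17375/384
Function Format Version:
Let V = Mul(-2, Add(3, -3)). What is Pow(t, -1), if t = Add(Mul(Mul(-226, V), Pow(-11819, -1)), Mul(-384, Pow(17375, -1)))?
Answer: Rational(-17375, 384) ≈ -45.247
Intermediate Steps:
V = 0 (V = Mul(-2, 0) = 0)
t = Rational(-384, 17375) (t = Add(Mul(Mul(-226, 0), Pow(-11819, -1)), Mul(-384, Pow(17375, -1))) = Add(Mul(0, Rational(-1, 11819)), Mul(-384, Rational(1, 17375))) = Add(0, Rational(-384, 17375)) = Rational(-384, 17375) ≈ -0.022101)
Pow(t, -1) = Pow(Rational(-384, 17375), -1) = Rational(-17375, 384)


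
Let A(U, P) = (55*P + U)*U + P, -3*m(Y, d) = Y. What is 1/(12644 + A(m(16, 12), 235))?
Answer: -9/504233 ≈ -1.7849e-5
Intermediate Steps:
m(Y, d) = -Y/3
A(U, P) = P + U*(U + 55*P) (A(U, P) = (U + 55*P)*U + P = U*(U + 55*P) + P = P + U*(U + 55*P))
1/(12644 + A(m(16, 12), 235)) = 1/(12644 + (235 + (-⅓*16)² + 55*235*(-⅓*16))) = 1/(12644 + (235 + (-16/3)² + 55*235*(-16/3))) = 1/(12644 + (235 + 256/9 - 206800/3)) = 1/(12644 - 618029/9) = 1/(-504233/9) = -9/504233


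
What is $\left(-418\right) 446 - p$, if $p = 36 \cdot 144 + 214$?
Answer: $-191826$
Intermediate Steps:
$p = 5398$ ($p = 5184 + 214 = 5398$)
$\left(-418\right) 446 - p = \left(-418\right) 446 - 5398 = -186428 - 5398 = -191826$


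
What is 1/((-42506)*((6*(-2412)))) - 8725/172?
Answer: -1341789027257/26451313776 ≈ -50.727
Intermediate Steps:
1/((-42506)*((6*(-2412)))) - 8725/172 = -1/42506/(-14472) - 8725*1/172 = -1/42506*(-1/14472) - 8725/172 = 1/615146832 - 8725/172 = -1341789027257/26451313776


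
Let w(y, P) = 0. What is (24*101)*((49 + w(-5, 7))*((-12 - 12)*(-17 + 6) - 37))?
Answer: 26962152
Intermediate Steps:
(24*101)*((49 + w(-5, 7))*((-12 - 12)*(-17 + 6) - 37)) = (24*101)*((49 + 0)*((-12 - 12)*(-17 + 6) - 37)) = 2424*(49*(-24*(-11) - 37)) = 2424*(49*(264 - 37)) = 2424*(49*227) = 2424*11123 = 26962152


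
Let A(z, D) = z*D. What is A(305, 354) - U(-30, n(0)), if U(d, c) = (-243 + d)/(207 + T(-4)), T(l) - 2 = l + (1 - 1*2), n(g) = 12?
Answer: 7342051/68 ≈ 1.0797e+5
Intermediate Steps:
T(l) = 1 + l (T(l) = 2 + (l + (1 - 1*2)) = 2 + (l + (1 - 2)) = 2 + (l - 1) = 2 + (-1 + l) = 1 + l)
A(z, D) = D*z
U(d, c) = -81/68 + d/204 (U(d, c) = (-243 + d)/(207 + (1 - 4)) = (-243 + d)/(207 - 3) = (-243 + d)/204 = (-243 + d)*(1/204) = -81/68 + d/204)
A(305, 354) - U(-30, n(0)) = 354*305 - (-81/68 + (1/204)*(-30)) = 107970 - (-81/68 - 5/34) = 107970 - 1*(-91/68) = 107970 + 91/68 = 7342051/68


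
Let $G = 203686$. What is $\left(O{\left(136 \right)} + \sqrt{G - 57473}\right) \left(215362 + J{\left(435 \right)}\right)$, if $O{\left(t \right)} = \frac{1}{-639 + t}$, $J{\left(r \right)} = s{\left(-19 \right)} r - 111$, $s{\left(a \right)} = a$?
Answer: $- \frac{206986}{503} + 206986 \sqrt{146213} \approx 7.9146 \cdot 10^{7}$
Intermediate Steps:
$J{\left(r \right)} = -111 - 19 r$ ($J{\left(r \right)} = - 19 r - 111 = -111 - 19 r$)
$\left(O{\left(136 \right)} + \sqrt{G - 57473}\right) \left(215362 + J{\left(435 \right)}\right) = \left(\frac{1}{-639 + 136} + \sqrt{203686 - 57473}\right) \left(215362 - 8376\right) = \left(\frac{1}{-503} + \sqrt{146213}\right) \left(215362 - 8376\right) = \left(- \frac{1}{503} + \sqrt{146213}\right) \left(215362 - 8376\right) = \left(- \frac{1}{503} + \sqrt{146213}\right) 206986 = - \frac{206986}{503} + 206986 \sqrt{146213}$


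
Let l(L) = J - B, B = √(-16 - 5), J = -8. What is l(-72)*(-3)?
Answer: 24 + 3*I*√21 ≈ 24.0 + 13.748*I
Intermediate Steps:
B = I*√21 (B = √(-21) = I*√21 ≈ 4.5826*I)
l(L) = -8 - I*√21
l(-72)*(-3) = (-8 - I*√21)*(-3) = 24 + 3*I*√21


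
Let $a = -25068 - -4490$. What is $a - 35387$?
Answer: $-55965$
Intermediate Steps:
$a = -20578$ ($a = -25068 + 4490 = -20578$)
$a - 35387 = -20578 - 35387 = -55965$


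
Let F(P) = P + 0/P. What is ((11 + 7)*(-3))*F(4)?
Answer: -216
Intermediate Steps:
F(P) = P (F(P) = P + 0 = P)
((11 + 7)*(-3))*F(4) = ((11 + 7)*(-3))*4 = (18*(-3))*4 = -54*4 = -216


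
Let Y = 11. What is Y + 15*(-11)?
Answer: -154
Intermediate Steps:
Y + 15*(-11) = 11 + 15*(-11) = 11 - 165 = -154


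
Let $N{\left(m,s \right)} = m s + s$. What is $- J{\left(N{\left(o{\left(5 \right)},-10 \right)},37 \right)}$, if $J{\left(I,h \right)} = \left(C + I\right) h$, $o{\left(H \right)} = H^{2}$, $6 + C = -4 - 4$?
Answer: $10138$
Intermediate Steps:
$C = -14$ ($C = -6 - 8 = -14$)
$N{\left(m,s \right)} = s + m s$
$J{\left(I,h \right)} = h \left(-14 + I\right)$ ($J{\left(I,h \right)} = \left(-14 + I\right) h = h \left(-14 + I\right)$)
$- J{\left(N{\left(o{\left(5 \right)},-10 \right)},37 \right)} = - 37 \left(-14 - 10 \left(1 + 5^{2}\right)\right) = - 37 \left(-14 - 10 \left(1 + 25\right)\right) = - 37 \left(-14 - 260\right) = - 37 \left(-274\right) = \left(-1\right) \left(-10138\right) = 10138$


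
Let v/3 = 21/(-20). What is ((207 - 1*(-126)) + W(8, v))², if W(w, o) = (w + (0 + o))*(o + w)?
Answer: 20337326881/160000 ≈ 1.2711e+5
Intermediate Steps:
v = -63/20 (v = 3*(21/(-20)) = 3*(21*(-1/20)) = 3*(-21/20) = -63/20 ≈ -3.1500)
W(w, o) = (o + w)² (W(w, o) = (w + o)*(o + w) = (o + w)*(o + w) = (o + w)²)
((207 - 1*(-126)) + W(8, v))² = ((207 - 1*(-126)) + (-63/20 + 8)²)² = ((207 + 126) + (97/20)²)² = (333 + 9409/400)² = (142609/400)² = 20337326881/160000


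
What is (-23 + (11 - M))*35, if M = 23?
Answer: -1225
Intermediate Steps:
(-23 + (11 - M))*35 = (-23 + (11 - 1*23))*35 = (-23 + (11 - 23))*35 = (-23 - 12)*35 = -35*35 = -1225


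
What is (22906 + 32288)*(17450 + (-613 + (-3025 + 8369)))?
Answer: 1224258114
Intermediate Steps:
(22906 + 32288)*(17450 + (-613 + (-3025 + 8369))) = 55194*(17450 + (-613 + 5344)) = 55194*(17450 + 4731) = 55194*22181 = 1224258114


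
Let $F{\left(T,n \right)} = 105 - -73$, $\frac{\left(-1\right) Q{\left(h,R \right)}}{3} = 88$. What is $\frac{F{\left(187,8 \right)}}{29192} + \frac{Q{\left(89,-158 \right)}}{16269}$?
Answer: $- \frac{819}{80852} \approx -0.01013$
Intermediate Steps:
$Q{\left(h,R \right)} = -264$ ($Q{\left(h,R \right)} = \left(-3\right) 88 = -264$)
$F{\left(T,n \right)} = 178$ ($F{\left(T,n \right)} = 105 + 73 = 178$)
$\frac{F{\left(187,8 \right)}}{29192} + \frac{Q{\left(89,-158 \right)}}{16269} = \frac{178}{29192} - \frac{264}{16269} = 178 \cdot \frac{1}{29192} - \frac{8}{493} = \frac{1}{164} - \frac{8}{493} = - \frac{819}{80852}$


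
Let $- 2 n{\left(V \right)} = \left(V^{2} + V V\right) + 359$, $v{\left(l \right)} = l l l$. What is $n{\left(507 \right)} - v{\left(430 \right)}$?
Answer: $- \frac{159528457}{2} \approx -7.9764 \cdot 10^{7}$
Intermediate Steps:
$v{\left(l \right)} = l^{3}$ ($v{\left(l \right)} = l^{2} l = l^{3}$)
$n{\left(V \right)} = - \frac{359}{2} - V^{2}$ ($n{\left(V \right)} = - \frac{\left(V^{2} + V V\right) + 359}{2} = - \frac{\left(V^{2} + V^{2}\right) + 359}{2} = - \frac{2 V^{2} + 359}{2} = - \frac{359 + 2 V^{2}}{2} = - \frac{359}{2} - V^{2}$)
$n{\left(507 \right)} - v{\left(430 \right)} = \left(- \frac{359}{2} - 507^{2}\right) - 430^{3} = \left(- \frac{359}{2} - 257049\right) - 79507000 = - \frac{514457}{2} - 79507000 = - \frac{159528457}{2}$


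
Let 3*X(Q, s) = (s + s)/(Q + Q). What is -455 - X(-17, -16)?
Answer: -23221/51 ≈ -455.31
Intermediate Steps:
X(Q, s) = s/(3*Q) (X(Q, s) = ((s + s)/(Q + Q))/3 = ((2*s)/((2*Q)))/3 = ((2*s)*(1/(2*Q)))/3 = (s/Q)/3 = s/(3*Q))
-455 - X(-17, -16) = -455 - (-16)/(3*(-17)) = -455 - (-16)*(-1)/(3*17) = -455 - 1*16/51 = -455 - 16/51 = -23221/51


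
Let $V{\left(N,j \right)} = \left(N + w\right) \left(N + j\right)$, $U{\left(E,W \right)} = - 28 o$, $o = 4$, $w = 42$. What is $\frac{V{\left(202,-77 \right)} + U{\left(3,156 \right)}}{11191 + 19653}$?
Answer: $\frac{7597}{7711} \approx 0.98522$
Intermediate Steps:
$U{\left(E,W \right)} = -112$ ($U{\left(E,W \right)} = \left(-28\right) 4 = -112$)
$V{\left(N,j \right)} = \left(42 + N\right) \left(N + j\right)$ ($V{\left(N,j \right)} = \left(N + 42\right) \left(N + j\right) = \left(42 + N\right) \left(N + j\right)$)
$\frac{V{\left(202,-77 \right)} + U{\left(3,156 \right)}}{11191 + 19653} = \frac{\left(202^{2} + 42 \cdot 202 + 42 \left(-77\right) + 202 \left(-77\right)\right) - 112}{11191 + 19653} = \frac{\left(40804 + 8484 - 3234 - 15554\right) - 112}{30844} = \left(30500 - 112\right) \frac{1}{30844} = 30388 \cdot \frac{1}{30844} = \frac{7597}{7711}$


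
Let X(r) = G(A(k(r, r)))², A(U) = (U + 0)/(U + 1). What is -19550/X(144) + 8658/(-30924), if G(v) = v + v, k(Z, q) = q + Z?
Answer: -701342764789/142497792 ≈ -4921.8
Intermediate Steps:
k(Z, q) = Z + q
A(U) = U/(1 + U)
G(v) = 2*v
X(r) = 16*r²/(1 + 2*r)² (X(r) = (2*((r + r)/(1 + (r + r))))² = (2*((2*r)/(1 + 2*r)))² = (2*(2*r/(1 + 2*r)))² = (4*r/(1 + 2*r))² = 16*r²/(1 + 2*r)²)
-19550/X(144) + 8658/(-30924) = -19550*(1 + 2*144)²/331776 + 8658/(-30924) = -19550*(1 + 288)²/331776 + 8658*(-1/30924) = -19550/(16*20736/289²) - 481/1718 = -19550/(16*20736*(1/83521)) - 481/1718 = -19550/331776/83521 - 481/1718 = -19550*83521/331776 - 481/1718 = -816417775/165888 - 481/1718 = -701342764789/142497792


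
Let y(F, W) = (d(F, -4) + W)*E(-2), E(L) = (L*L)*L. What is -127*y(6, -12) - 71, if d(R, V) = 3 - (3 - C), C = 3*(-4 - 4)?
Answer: -36647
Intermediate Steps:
C = -24 (C = 3*(-8) = -24)
E(L) = L**3 (E(L) = L**2*L = L**3)
d(R, V) = -24 (d(R, V) = 3 - (3 - 1*(-24)) = 3 - (3 + 24) = 3 - 1*27 = 3 - 27 = -24)
y(F, W) = 192 - 8*W (y(F, W) = (-24 + W)*(-2)**3 = (-24 + W)*(-8) = 192 - 8*W)
-127*y(6, -12) - 71 = -127*(192 - 8*(-12)) - 71 = -127*(192 + 96) - 71 = -127*288 - 71 = -36576 - 71 = -36647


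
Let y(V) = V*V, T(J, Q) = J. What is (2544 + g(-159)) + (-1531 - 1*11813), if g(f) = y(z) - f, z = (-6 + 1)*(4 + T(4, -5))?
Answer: -9041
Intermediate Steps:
z = -40 (z = (-6 + 1)*(4 + 4) = -5*8 = -40)
y(V) = V²
g(f) = 1600 - f (g(f) = (-40)² - f = 1600 - f)
(2544 + g(-159)) + (-1531 - 1*11813) = (2544 + (1600 - 1*(-159))) + (-1531 - 1*11813) = (2544 + (1600 + 159)) + (-1531 - 11813) = (2544 + 1759) - 13344 = 4303 - 13344 = -9041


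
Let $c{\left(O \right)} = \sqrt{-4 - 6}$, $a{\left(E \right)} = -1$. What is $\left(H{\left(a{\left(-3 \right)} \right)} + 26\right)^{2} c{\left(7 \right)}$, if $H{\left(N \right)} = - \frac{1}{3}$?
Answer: $\frac{5929 i \sqrt{10}}{9} \approx 2083.2 i$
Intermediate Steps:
$H{\left(N \right)} = - \frac{1}{3}$ ($H{\left(N \right)} = \left(-1\right) \frac{1}{3} = - \frac{1}{3}$)
$c{\left(O \right)} = i \sqrt{10}$ ($c{\left(O \right)} = \sqrt{-10} = i \sqrt{10}$)
$\left(H{\left(a{\left(-3 \right)} \right)} + 26\right)^{2} c{\left(7 \right)} = \left(- \frac{1}{3} + 26\right)^{2} i \sqrt{10} = \left(\frac{77}{3}\right)^{2} i \sqrt{10} = \frac{5929 i \sqrt{10}}{9}$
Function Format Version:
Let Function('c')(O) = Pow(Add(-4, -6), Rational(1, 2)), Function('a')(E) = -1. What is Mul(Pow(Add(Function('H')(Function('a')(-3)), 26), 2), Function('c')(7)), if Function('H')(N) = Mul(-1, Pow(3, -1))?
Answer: Mul(Rational(5929, 9), I, Pow(10, Rational(1, 2))) ≈ Mul(2083.2, I)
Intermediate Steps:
Function('H')(N) = Rational(-1, 3) (Function('H')(N) = Mul(-1, Rational(1, 3)) = Rational(-1, 3))
Function('c')(O) = Mul(I, Pow(10, Rational(1, 2))) (Function('c')(O) = Pow(-10, Rational(1, 2)) = Mul(I, Pow(10, Rational(1, 2))))
Mul(Pow(Add(Function('H')(Function('a')(-3)), 26), 2), Function('c')(7)) = Mul(Pow(Add(Rational(-1, 3), 26), 2), Mul(I, Pow(10, Rational(1, 2)))) = Mul(Pow(Rational(77, 3), 2), Mul(I, Pow(10, Rational(1, 2)))) = Mul(Rational(5929, 9), Mul(I, Pow(10, Rational(1, 2)))) = Mul(Rational(5929, 9), I, Pow(10, Rational(1, 2)))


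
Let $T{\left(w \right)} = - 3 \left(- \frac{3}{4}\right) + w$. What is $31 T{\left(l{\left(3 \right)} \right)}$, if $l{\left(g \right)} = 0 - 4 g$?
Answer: $- \frac{1209}{4} \approx -302.25$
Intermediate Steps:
$l{\left(g \right)} = - 4 g$
$T{\left(w \right)} = \frac{9}{4} + w$ ($T{\left(w \right)} = - 3 \left(\left(-3\right) \frac{1}{4}\right) + w = \left(-3\right) \left(- \frac{3}{4}\right) + w = \frac{9}{4} + w$)
$31 T{\left(l{\left(3 \right)} \right)} = 31 \left(\frac{9}{4} - 12\right) = 31 \left(- \frac{39}{4}\right) = - \frac{1209}{4}$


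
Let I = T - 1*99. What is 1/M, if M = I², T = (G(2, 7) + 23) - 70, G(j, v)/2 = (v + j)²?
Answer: 1/256 ≈ 0.0039063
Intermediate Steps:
G(j, v) = 2*(j + v)² (G(j, v) = 2*(v + j)² = 2*(j + v)²)
T = 115 (T = (2*(2 + 7)² + 23) - 70 = (2*9² + 23) - 70 = (2*81 + 23) - 70 = (162 + 23) - 70 = 185 - 70 = 115)
I = 16 (I = 115 - 1*99 = 115 - 99 = 16)
M = 256 (M = 16² = 256)
1/M = 1/256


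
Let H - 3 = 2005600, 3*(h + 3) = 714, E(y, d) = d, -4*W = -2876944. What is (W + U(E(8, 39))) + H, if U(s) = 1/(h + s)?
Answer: 746605887/274 ≈ 2.7248e+6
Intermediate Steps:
W = 719236 (W = -¼*(-2876944) = 719236)
h = 235 (h = -3 + (⅓)*714 = -3 + 238 = 235)
H = 2005603 (H = 3 + 2005600 = 2005603)
U(s) = 1/(235 + s)
(W + U(E(8, 39))) + H = (719236 + 1/(235 + 39)) + 2005603 = (719236 + 1/274) + 2005603 = 197070665/274 + 2005603 = 746605887/274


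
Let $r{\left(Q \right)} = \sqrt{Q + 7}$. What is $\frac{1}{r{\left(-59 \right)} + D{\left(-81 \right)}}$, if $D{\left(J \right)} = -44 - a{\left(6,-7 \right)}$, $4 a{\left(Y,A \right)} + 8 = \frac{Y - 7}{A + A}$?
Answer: $- \frac{10136}{438437} - \frac{6272 i \sqrt{13}}{5699681} \approx -0.023118 - 0.0039676 i$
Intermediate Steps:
$r{\left(Q \right)} = \sqrt{7 + Q}$
$a{\left(Y,A \right)} = -2 + \frac{-7 + Y}{8 A}$ ($a{\left(Y,A \right)} = -2 + \frac{\left(Y - 7\right) \frac{1}{A + A}}{4} = -2 + \frac{\left(-7 + Y\right) \frac{1}{2 A}}{4} = -2 + \frac{\frac{1}{2} \frac{1}{A} \left(-7 + Y\right)}{4} = -2 + \frac{-7 + Y}{8 A}$)
$D{\left(J \right)} = - \frac{2353}{56}$ ($D{\left(J \right)} = -44 - \frac{-7 + 6 - -112}{8 \left(-7\right)} = -44 - \frac{1}{8} \left(- \frac{1}{7}\right) \left(-7 + 6 + 112\right) = -44 - \frac{1}{8} \left(- \frac{1}{7}\right) 111 = -44 - - \frac{111}{56} = -44 + \frac{111}{56} = - \frac{2353}{56}$)
$\frac{1}{r{\left(-59 \right)} + D{\left(-81 \right)}} = \frac{1}{\sqrt{7 - 59} - \frac{2353}{56}} = \frac{1}{\sqrt{-52} - \frac{2353}{56}} = \frac{1}{2 i \sqrt{13} - \frac{2353}{56}} = \frac{1}{- \frac{2353}{56} + 2 i \sqrt{13}}$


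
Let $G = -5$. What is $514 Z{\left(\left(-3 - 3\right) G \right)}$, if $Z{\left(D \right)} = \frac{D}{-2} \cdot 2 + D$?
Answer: $0$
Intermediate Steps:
$Z{\left(D \right)} = 0$ ($Z{\left(D \right)} = D \left(- \frac{1}{2}\right) 2 + D = - \frac{D}{2} \cdot 2 + D = - D + D = 0$)
$514 Z{\left(\left(-3 - 3\right) G \right)} = 514 \cdot 0 = 0$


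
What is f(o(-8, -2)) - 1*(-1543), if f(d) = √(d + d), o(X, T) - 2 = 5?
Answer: 1543 + √14 ≈ 1546.7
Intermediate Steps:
o(X, T) = 7 (o(X, T) = 2 + 5 = 7)
f(d) = √2*√d (f(d) = √(2*d) = √2*√d)
f(o(-8, -2)) - 1*(-1543) = √2*√7 - 1*(-1543) = √14 + 1543 = 1543 + √14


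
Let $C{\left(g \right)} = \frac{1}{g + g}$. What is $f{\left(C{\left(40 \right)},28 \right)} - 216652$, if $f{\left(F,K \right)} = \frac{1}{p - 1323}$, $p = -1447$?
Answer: $- \frac{600126041}{2770} \approx -2.1665 \cdot 10^{5}$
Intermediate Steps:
$C{\left(g \right)} = \frac{1}{2 g}$
$f{\left(F,K \right)} = - \frac{1}{2770}$ ($f{\left(F,K \right)} = \frac{1}{-1447 - 1323} = \frac{1}{-2770} = - \frac{1}{2770}$)
$f{\left(C{\left(40 \right)},28 \right)} - 216652 = - \frac{1}{2770} - 216652 = - \frac{600126041}{2770}$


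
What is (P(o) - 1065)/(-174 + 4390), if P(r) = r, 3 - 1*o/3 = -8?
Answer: -129/527 ≈ -0.24478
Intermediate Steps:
o = 33 (o = 9 - 3*(-8) = 9 + 24 = 33)
(P(o) - 1065)/(-174 + 4390) = (33 - 1065)/(-174 + 4390) = -1032/4216 = -1032*1/4216 = -129/527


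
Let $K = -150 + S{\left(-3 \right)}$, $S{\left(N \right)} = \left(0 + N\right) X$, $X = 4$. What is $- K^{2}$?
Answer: $-26244$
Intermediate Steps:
$S{\left(N \right)} = 4 N$ ($S{\left(N \right)} = \left(0 + N\right) 4 = N 4 = 4 N$)
$K = -162$ ($K = -150 + 4 \left(-3\right) = -150 - 12 = -162$)
$- K^{2} = - \left(-162\right)^{2} = \left(-1\right) 26244 = -26244$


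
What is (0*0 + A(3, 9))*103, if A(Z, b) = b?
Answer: 927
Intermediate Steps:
(0*0 + A(3, 9))*103 = (0*0 + 9)*103 = (0 + 9)*103 = 9*103 = 927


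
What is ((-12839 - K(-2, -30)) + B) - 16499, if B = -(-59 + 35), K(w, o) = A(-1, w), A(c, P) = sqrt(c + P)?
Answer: -29314 - I*sqrt(3) ≈ -29314.0 - 1.732*I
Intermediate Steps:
A(c, P) = sqrt(P + c)
K(w, o) = sqrt(-1 + w) (K(w, o) = sqrt(w - 1) = sqrt(-1 + w))
B = 24 (B = -1*(-24) = 24)
((-12839 - K(-2, -30)) + B) - 16499 = ((-12839 - sqrt(-1 - 2)) + 24) - 16499 = ((-12839 - sqrt(-3)) + 24) - 16499 = ((-12839 - I*sqrt(3)) + 24) - 16499 = (-12815 - I*sqrt(3)) - 16499 = -29314 - I*sqrt(3)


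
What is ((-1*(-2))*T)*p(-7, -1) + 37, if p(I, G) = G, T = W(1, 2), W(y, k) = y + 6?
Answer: 23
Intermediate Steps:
W(y, k) = 6 + y
T = 7 (T = 6 + 1 = 7)
((-1*(-2))*T)*p(-7, -1) + 37 = (-1*(-2)*7)*(-1) + 37 = (2*7)*(-1) + 37 = 14*(-1) + 37 = -14 + 37 = 23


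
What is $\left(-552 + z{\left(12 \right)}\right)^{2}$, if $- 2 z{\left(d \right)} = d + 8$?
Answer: $315844$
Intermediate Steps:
$z{\left(d \right)} = -4 - \frac{d}{2}$ ($z{\left(d \right)} = - \frac{d + 8}{2} = - \frac{8 + d}{2} = -4 - \frac{d}{2}$)
$\left(-552 + z{\left(12 \right)}\right)^{2} = \left(-552 - 10\right)^{2} = \left(-562\right)^{2} = 315844$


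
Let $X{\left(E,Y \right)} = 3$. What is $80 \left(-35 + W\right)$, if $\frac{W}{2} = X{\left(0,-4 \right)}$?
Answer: $-2320$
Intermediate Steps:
$W = 6$ ($W = 2 \cdot 3 = 6$)
$80 \left(-35 + W\right) = 80 \left(-35 + 6\right) = 80 \left(-29\right) = -2320$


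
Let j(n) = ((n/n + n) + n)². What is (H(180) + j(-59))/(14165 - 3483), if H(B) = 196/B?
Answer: 308027/240345 ≈ 1.2816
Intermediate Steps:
j(n) = (1 + 2*n)² (j(n) = ((1 + n) + n)² = (1 + 2*n)²)
(H(180) + j(-59))/(14165 - 3483) = (196/180 + (1 + 2*(-59))²)/(14165 - 3483) = (196*(1/180) + (1 - 118)²)/10682 = (49/45 + (-117)²)*(1/10682) = (49/45 + 13689)*(1/10682) = (616054/45)*(1/10682) = 308027/240345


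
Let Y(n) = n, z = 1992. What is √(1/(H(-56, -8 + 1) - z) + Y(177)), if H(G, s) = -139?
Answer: √803783366/2131 ≈ 13.304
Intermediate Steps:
√(1/(H(-56, -8 + 1) - z) + Y(177)) = √(1/(-139 - 1*1992) + 177) = √(1/(-139 - 1992) + 177) = √(1/(-2131) + 177) = √(-1/2131 + 177) = √(377186/2131) = √803783366/2131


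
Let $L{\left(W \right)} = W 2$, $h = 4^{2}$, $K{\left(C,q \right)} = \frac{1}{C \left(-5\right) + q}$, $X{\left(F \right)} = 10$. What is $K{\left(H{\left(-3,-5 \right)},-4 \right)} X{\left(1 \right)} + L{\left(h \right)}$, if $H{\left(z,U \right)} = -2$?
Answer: $\frac{101}{3} \approx 33.667$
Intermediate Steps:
$K{\left(C,q \right)} = \frac{1}{q - 5 C}$ ($K{\left(C,q \right)} = \frac{1}{- 5 C + q} = \frac{1}{q - 5 C}$)
$h = 16$
$L{\left(W \right)} = 2 W$
$K{\left(H{\left(-3,-5 \right)},-4 \right)} X{\left(1 \right)} + L{\left(h \right)} = \frac{1}{-4 - -10} \cdot 10 + 2 \cdot 16 = \frac{1}{-4 + 10} \cdot 10 + 32 = \frac{1}{6} \cdot 10 + 32 = \frac{5}{3} + 32 = \frac{101}{3}$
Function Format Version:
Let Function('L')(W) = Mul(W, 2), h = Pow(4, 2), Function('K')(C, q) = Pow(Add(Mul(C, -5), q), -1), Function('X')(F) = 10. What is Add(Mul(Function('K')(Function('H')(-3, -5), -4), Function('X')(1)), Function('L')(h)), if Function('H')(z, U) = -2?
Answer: Rational(101, 3) ≈ 33.667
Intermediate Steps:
Function('K')(C, q) = Pow(Add(q, Mul(-5, C)), -1) (Function('K')(C, q) = Pow(Add(Mul(-5, C), q), -1) = Pow(Add(q, Mul(-5, C)), -1))
h = 16
Function('L')(W) = Mul(2, W)
Add(Mul(Function('K')(Function('H')(-3, -5), -4), Function('X')(1)), Function('L')(h)) = Add(Mul(Pow(Add(-4, Mul(-5, -2)), -1), 10), Mul(2, 16)) = Add(Mul(Pow(Add(-4, 10), -1), 10), 32) = Add(Mul(Pow(6, -1), 10), 32) = Add(Mul(Rational(1, 6), 10), 32) = Add(Rational(5, 3), 32) = Rational(101, 3)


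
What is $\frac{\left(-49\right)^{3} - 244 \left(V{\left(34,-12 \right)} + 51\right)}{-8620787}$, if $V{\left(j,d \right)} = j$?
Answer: $\frac{138389}{8620787} \approx 0.016053$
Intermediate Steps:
$\frac{\left(-49\right)^{3} - 244 \left(V{\left(34,-12 \right)} + 51\right)}{-8620787} = \frac{\left(-49\right)^{3} - 244 \left(34 + 51\right)}{-8620787} = \left(-117649 - 244 \cdot 85\right) \left(- \frac{1}{8620787}\right) = \left(-117649 - 20740\right) \left(- \frac{1}{8620787}\right) = \left(-138389\right) \left(- \frac{1}{8620787}\right) = \frac{138389}{8620787}$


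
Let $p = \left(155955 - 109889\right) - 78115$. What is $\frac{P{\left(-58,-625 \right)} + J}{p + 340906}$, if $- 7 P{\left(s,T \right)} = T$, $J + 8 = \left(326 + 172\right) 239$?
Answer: $\frac{833723}{2161999} \approx 0.38563$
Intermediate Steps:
$J = 119014$ ($J = -8 + \left(326 + 172\right) 239 = -8 + 498 \cdot 239 = -8 + 119022 = 119014$)
$P{\left(s,T \right)} = - \frac{T}{7}$
$p = -32049$ ($p = 46066 - 78115 = -32049$)
$\frac{P{\left(-58,-625 \right)} + J}{p + 340906} = \frac{\left(- \frac{1}{7}\right) \left(-625\right) + 119014}{-32049 + 340906} = \frac{\frac{625}{7} + 119014}{308857} = \frac{833723}{7} \cdot \frac{1}{308857} = \frac{833723}{2161999}$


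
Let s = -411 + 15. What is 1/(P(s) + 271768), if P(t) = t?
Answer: 1/271372 ≈ 3.6850e-6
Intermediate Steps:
s = -396
1/(P(s) + 271768) = 1/(-396 + 271768) = 1/271372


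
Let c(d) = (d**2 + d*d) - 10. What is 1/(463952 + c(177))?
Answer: 1/526600 ≈ 1.8990e-6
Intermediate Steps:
c(d) = -10 + 2*d**2 (c(d) = (d**2 + d**2) - 10 = 2*d**2 - 10 = -10 + 2*d**2)
1/(463952 + c(177)) = 1/(463952 + (-10 + 2*177**2)) = 1/(463952 + (-10 + 2*31329)) = 1/(463952 + (-10 + 62658)) = 1/(463952 + 62648) = 1/526600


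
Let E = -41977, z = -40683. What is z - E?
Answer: 1294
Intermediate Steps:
z - E = -40683 - 1*(-41977) = -40683 + 41977 = 1294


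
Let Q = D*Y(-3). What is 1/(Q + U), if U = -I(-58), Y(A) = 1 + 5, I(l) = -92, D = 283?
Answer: 1/1790 ≈ 0.00055866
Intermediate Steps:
Y(A) = 6
U = 92 (U = -1*(-92) = 92)
Q = 1698 (Q = 283*6 = 1698)
1/(Q + U) = 1/(1698 + 92) = 1/1790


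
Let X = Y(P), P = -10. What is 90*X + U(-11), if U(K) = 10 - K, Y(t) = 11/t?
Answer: -78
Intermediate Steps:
X = -11/10 (X = 11/(-10) = 11*(-1/10) = -11/10 ≈ -1.1000)
90*X + U(-11) = 90*(-11/10) + (10 - 1*(-11)) = -99 + (10 + 11) = -99 + 21 = -78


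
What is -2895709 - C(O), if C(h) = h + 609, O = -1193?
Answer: -2895125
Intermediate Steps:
C(h) = 609 + h
-2895709 - C(O) = -2895709 - (609 - 1193) = -2895709 - 1*(-584) = -2895709 + 584 = -2895125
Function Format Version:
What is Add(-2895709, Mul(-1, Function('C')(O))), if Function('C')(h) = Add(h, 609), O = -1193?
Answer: -2895125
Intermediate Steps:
Function('C')(h) = Add(609, h)
Add(-2895709, Mul(-1, Function('C')(O))) = Add(-2895709, Mul(-1, Add(609, -1193))) = Add(-2895709, Mul(-1, -584)) = Add(-2895709, 584) = -2895125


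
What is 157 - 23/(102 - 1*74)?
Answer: 4373/28 ≈ 156.18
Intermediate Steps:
157 - 23/(102 - 1*74) = 157 - 23/(102 - 74) = 157 - 23/28 = 4373/28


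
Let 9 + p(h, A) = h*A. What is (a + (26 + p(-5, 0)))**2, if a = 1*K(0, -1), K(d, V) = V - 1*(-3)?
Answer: 361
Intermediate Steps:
K(d, V) = 3 + V (K(d, V) = V + 3 = 3 + V)
p(h, A) = -9 + A*h (p(h, A) = -9 + h*A = -9 + A*h)
a = 2 (a = 1*(3 - 1) = 1*2 = 2)
(a + (26 + p(-5, 0)))**2 = (2 + (26 + (-9 + 0*(-5))))**2 = (2 + (26 + (-9 + 0)))**2 = (2 + (26 - 9))**2 = (2 + 17)**2 = 19**2 = 361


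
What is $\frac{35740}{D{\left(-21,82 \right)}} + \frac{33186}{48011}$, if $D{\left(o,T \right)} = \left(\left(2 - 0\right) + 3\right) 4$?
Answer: $\frac{85828843}{48011} \approx 1787.7$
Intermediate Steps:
$D{\left(o,T \right)} = 20$ ($D{\left(o,T \right)} = \left(\left(2 + 0\right) + 3\right) 4 = \left(2 + 3\right) 4 = 5 \cdot 4 = 20$)
$\frac{35740}{D{\left(-21,82 \right)}} + \frac{33186}{48011} = \frac{35740}{20} + \frac{33186}{48011} = 35740 \cdot \frac{1}{20} + 33186 \cdot \frac{1}{48011} = 1787 + \frac{33186}{48011} = \frac{85828843}{48011}$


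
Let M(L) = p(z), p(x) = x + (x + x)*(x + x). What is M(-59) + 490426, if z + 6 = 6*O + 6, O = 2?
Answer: 491014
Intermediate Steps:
z = 12 (z = -6 + (6*2 + 6) = -6 + (12 + 6) = -6 + 18 = 12)
p(x) = x + 4*x² (p(x) = x + (2*x)*(2*x) = x + 4*x²)
M(L) = 588 (M(L) = 12*(1 + 4*12) = 12*(1 + 48) = 12*49 = 588)
M(-59) + 490426 = 588 + 490426 = 491014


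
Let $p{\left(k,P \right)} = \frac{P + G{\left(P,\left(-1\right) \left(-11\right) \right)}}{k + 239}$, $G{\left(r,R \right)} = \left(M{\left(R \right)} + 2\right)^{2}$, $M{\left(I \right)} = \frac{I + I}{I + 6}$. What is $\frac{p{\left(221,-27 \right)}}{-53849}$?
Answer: $\frac{4667}{7158686060} \approx 6.5193 \cdot 10^{-7}$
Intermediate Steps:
$M{\left(I \right)} = \frac{2 I}{6 + I}$
$G{\left(r,R \right)} = \left(2 + \frac{2 R}{6 + R}\right)^{2}$ ($G{\left(r,R \right)} = \left(\frac{2 R}{6 + R} + 2\right)^{2} = \left(2 + \frac{2 R}{6 + R}\right)^{2}$)
$p{\left(k,P \right)} = \frac{\frac{3136}{289} + P}{239 + k}$ ($p{\left(k,P \right)} = \frac{P + \frac{16 \left(3 - -11\right)^{2}}{\left(6 - -11\right)^{2}}}{k + 239} = \frac{P + \frac{16 \left(3 + 11\right)^{2}}{\left(6 + 11\right)^{2}}}{239 + k} = \frac{P + \frac{16 \cdot 14^{2}}{289}}{239 + k} = \frac{P + 16 \cdot 196 \cdot \frac{1}{289}}{239 + k} = \frac{P + \frac{3136}{289}}{239 + k} = \frac{\frac{3136}{289} + P}{239 + k}$)
$\frac{p{\left(221,-27 \right)}}{-53849} = \frac{\frac{1}{239 + 221} \left(\frac{3136}{289} - 27\right)}{-53849} = \frac{1}{460} \left(- \frac{4667}{289}\right) \left(- \frac{1}{53849}\right) = \left(- \frac{4667}{132940}\right) \left(- \frac{1}{53849}\right) = \frac{4667}{7158686060}$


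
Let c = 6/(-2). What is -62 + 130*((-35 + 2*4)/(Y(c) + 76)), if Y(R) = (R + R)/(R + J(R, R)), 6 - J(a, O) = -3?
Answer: -544/5 ≈ -108.80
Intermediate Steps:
J(a, O) = 9 (J(a, O) = 6 - 1*(-3) = 6 + 3 = 9)
c = -3 (c = 6*(-½) = -3)
Y(R) = 2*R/(9 + R) (Y(R) = (R + R)/(R + 9) = (2*R)/(9 + R) = 2*R/(9 + R))
-62 + 130*((-35 + 2*4)/(Y(c) + 76)) = -62 + 130*((-35 + 2*4)/(2*(-3)/(9 - 3) + 76)) = -62 + 130*((-35 + 8)/(2*(-3)/6 + 76)) = -62 + 130*(-27/(2*(-3)*(⅙) + 76)) = -62 + 130*(-27/(-1 + 76)) = -62 + 130*(-27/75) = -62 + 130*(-27*1/75) = -62 + 130*(-9/25) = -62 - 234/5 = -544/5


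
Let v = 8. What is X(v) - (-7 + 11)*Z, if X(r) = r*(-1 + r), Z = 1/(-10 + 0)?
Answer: 282/5 ≈ 56.400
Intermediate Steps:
Z = -1/10 (Z = 1/(-10) = -1/10 ≈ -0.10000)
X(v) - (-7 + 11)*Z = 8*(-1 + 8) - (-7 + 11)*(-1)/10 = 8*7 - 4*(-1)/10 = 56 - 1*(-2/5) = 56 + 2/5 = 282/5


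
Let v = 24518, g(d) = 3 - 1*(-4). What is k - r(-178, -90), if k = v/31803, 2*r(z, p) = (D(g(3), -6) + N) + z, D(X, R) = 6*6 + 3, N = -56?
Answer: 6250621/63606 ≈ 98.271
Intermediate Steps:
g(d) = 7 (g(d) = 3 + 4 = 7)
D(X, R) = 39 (D(X, R) = 36 + 3 = 39)
r(z, p) = -17/2 + z/2 (r(z, p) = ((39 - 56) + z)/2 = (-17 + z)/2 = -17/2 + z/2)
k = 24518/31803 ≈ 0.77093
k - r(-178, -90) = 24518/31803 - (-17/2 + (½)*(-178)) = 24518/31803 - (-17/2 - 89) = 24518/31803 - 1*(-195/2) = 24518/31803 + 195/2 = 6250621/63606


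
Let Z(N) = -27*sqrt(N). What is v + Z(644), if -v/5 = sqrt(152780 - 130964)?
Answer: -54*sqrt(161) - 30*sqrt(606) ≈ -1423.7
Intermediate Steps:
v = -30*sqrt(606) (v = -5*sqrt(152780 - 130964) = -30*sqrt(606) ≈ -738.51)
v + Z(644) = -30*sqrt(606) - 54*sqrt(161) = -54*sqrt(161) - 30*sqrt(606)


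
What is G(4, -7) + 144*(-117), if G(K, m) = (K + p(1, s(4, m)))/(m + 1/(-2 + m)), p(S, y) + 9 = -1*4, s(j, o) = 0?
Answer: -1078191/64 ≈ -16847.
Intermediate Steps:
p(S, y) = -13 (p(S, y) = -9 - 1*4 = -9 - 4 = -13)
G(K, m) = (-13 + K)/(m + 1/(-2 + m)) (G(K, m) = (K - 13)/(m + 1/(-2 + m)) = (-13 + K)/(m + 1/(-2 + m)))
G(4, -7) + 144*(-117) = (26 - 13*(-7) - 2*4 + 4*(-7))/(1 + (-7)² - 2*(-7)) + 144*(-117) = (26 + 91 - 8 - 28)/(1 + 49 + 14) - 16848 = 81/64 - 16848 = -1078191/64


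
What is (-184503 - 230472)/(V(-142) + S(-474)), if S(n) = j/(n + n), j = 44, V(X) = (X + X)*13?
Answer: 19669815/175003 ≈ 112.40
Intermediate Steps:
V(X) = 26*X (V(X) = (2*X)*13 = 26*X)
S(n) = 22/n (S(n) = 44/(n + n) = 44/(2*n) = (1/(2*n))*44 = 22/n)
(-184503 - 230472)/(V(-142) + S(-474)) = (-184503 - 230472)/(26*(-142) + 22/(-474)) = -414975/(-3692 + 22*(-1/474)) = -414975/(-3692 - 11/237) = -414975/(-875015/237) = -414975*(-237/875015) = 19669815/175003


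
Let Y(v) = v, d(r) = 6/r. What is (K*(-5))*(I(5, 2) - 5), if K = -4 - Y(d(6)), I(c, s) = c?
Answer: 0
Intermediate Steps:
K = -5 (K = -4 - 6/6 = -4 - 1*1 = -4 - 1 = -5)
(K*(-5))*(I(5, 2) - 5) = (-5*(-5))*(5 - 5) = 25*0 = 0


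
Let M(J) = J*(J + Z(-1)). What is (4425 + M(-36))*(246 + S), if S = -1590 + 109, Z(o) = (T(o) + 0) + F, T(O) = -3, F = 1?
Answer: -7154355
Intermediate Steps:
Z(o) = -2 (Z(o) = (-3 + 0) + 1 = -3 + 1 = -2)
S = -1481
M(J) = J*(-2 + J) (M(J) = J*(J - 2) = J*(-2 + J))
(4425 + M(-36))*(246 + S) = (4425 - 36*(-2 - 36))*(246 - 1481) = (4425 - 36*(-38))*(-1235) = (4425 + 1368)*(-1235) = 5793*(-1235) = -7154355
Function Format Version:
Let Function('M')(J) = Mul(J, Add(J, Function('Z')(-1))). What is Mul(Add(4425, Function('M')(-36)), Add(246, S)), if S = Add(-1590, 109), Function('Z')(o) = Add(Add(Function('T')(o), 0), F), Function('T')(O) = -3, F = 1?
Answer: -7154355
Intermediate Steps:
Function('Z')(o) = -2 (Function('Z')(o) = Add(Add(-3, 0), 1) = Add(-3, 1) = -2)
S = -1481
Function('M')(J) = Mul(J, Add(-2, J)) (Function('M')(J) = Mul(J, Add(J, -2)) = Mul(J, Add(-2, J)))
Mul(Add(4425, Function('M')(-36)), Add(246, S)) = Mul(Add(4425, Mul(-36, Add(-2, -36))), Add(246, -1481)) = Mul(Add(4425, Mul(-36, -38)), -1235) = Mul(Add(4425, 1368), -1235) = Mul(5793, -1235) = -7154355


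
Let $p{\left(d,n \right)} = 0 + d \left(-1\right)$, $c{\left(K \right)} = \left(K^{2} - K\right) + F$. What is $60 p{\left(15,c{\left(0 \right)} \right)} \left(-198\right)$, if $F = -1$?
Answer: $178200$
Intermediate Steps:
$c{\left(K \right)} = -1 + K^{2} - K$ ($c{\left(K \right)} = \left(K^{2} - K\right) - 1 = -1 + K^{2} - K$)
$p{\left(d,n \right)} = - d$ ($p{\left(d,n \right)} = 0 - d = - d$)
$60 p{\left(15,c{\left(0 \right)} \right)} \left(-198\right) = 60 \left(\left(-1\right) 15\right) \left(-198\right) = 60 \left(-15\right) \left(-198\right) = \left(-900\right) \left(-198\right) = 178200$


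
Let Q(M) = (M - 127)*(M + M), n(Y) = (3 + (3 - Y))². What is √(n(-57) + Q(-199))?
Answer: √133717 ≈ 365.67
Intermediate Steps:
n(Y) = (6 - Y)²
Q(M) = 2*M*(-127 + M) (Q(M) = (-127 + M)*(2*M) = 2*M*(-127 + M))
√(n(-57) + Q(-199)) = √((-6 - 57)² + 2*(-199)*(-127 - 199)) = √((-63)² + 2*(-199)*(-326)) = √(3969 + 129748) = √133717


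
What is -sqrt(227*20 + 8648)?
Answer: -2*sqrt(3297) ≈ -114.84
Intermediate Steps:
-sqrt(227*20 + 8648) = -sqrt(4540 + 8648) = -sqrt(13188) = -2*sqrt(3297)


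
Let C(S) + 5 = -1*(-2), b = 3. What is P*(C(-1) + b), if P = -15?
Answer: 0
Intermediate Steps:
C(S) = -3 (C(S) = -5 - 1*(-2) = -5 + 2 = -3)
P*(C(-1) + b) = -15*(-3 + 3) = -15*0 = 0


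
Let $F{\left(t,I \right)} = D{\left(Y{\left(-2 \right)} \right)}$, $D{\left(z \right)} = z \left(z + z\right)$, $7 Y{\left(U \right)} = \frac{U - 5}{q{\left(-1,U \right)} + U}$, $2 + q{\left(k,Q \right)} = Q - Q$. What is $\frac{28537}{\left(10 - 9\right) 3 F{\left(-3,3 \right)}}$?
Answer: $\frac{228296}{3} \approx 76099.0$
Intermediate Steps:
$q{\left(k,Q \right)} = -2$ ($q{\left(k,Q \right)} = -2 + \left(Q - Q\right) = -2 + 0 = -2$)
$Y{\left(U \right)} = \frac{-5 + U}{7 \left(-2 + U\right)}$ ($Y{\left(U \right)} = \frac{\left(U - 5\right) \frac{1}{-2 + U}}{7} = \frac{\left(-5 + U\right) \frac{1}{-2 + U}}{7} = \frac{\frac{1}{-2 + U} \left(-5 + U\right)}{7} = \frac{-5 + U}{7 \left(-2 + U\right)}$)
$D{\left(z \right)} = 2 z^{2}$ ($D{\left(z \right)} = z 2 z = 2 z^{2}$)
$F{\left(t,I \right)} = \frac{1}{8}$ ($F{\left(t,I \right)} = 2 \left(\frac{-5 - 2}{7 \left(-2 - 2\right)}\right)^{2} = 2 \left(\frac{1}{7} \frac{1}{-4} \left(-7\right)\right)^{2} = 2 \left(\frac{1}{7} \left(- \frac{1}{4}\right) \left(-7\right)\right)^{2} = \frac{2}{16} = 2 \cdot \frac{1}{16} = \frac{1}{8}$)
$\frac{28537}{\left(10 - 9\right) 3 F{\left(-3,3 \right)}} = \frac{28537}{\left(10 - 9\right) 3 \cdot \frac{1}{8}} = \frac{28537}{1 \cdot 3 \cdot \frac{1}{8}} = \frac{28537}{3 \cdot \frac{1}{8}} = \frac{28537}{\frac{3}{8}} = 28537 \cdot \frac{8}{3} = \frac{228296}{3}$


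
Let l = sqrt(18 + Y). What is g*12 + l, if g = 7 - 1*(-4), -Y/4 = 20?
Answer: 132 + I*sqrt(62) ≈ 132.0 + 7.874*I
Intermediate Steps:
Y = -80 (Y = -4*20 = -80)
g = 11 (g = 7 + 4 = 11)
l = I*sqrt(62) (l = sqrt(18 - 80) = sqrt(-62) = I*sqrt(62) ≈ 7.874*I)
g*12 + l = 11*12 + I*sqrt(62) = 132 + I*sqrt(62)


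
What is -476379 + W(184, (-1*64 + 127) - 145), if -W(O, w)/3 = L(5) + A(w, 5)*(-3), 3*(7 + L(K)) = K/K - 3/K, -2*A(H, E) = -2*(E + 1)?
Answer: -2381522/5 ≈ -4.7630e+5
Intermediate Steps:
A(H, E) = 1 + E (A(H, E) = -(-1)*(E + 1) = -(-1)*(1 + E) = -(-2 - 2*E)/2 = 1 + E)
L(K) = -20/3 - 1/K (L(K) = -7 + (K/K - 3/K)/3 = -7 + (1 - 3/K)/3 = -7 + (1/3 - 1/K) = -20/3 - 1/K)
W(O, w) = 373/5 (W(O, w) = -3*((-20/3 - 1/5) + (1 + 5)*(-3)) = -3*((-20/3 - 1*1/5) + 6*(-3)) = -3*((-20/3 - 1/5) - 18) = -3*(-103/15 - 18) = -3*(-373/15) = 373/5)
-476379 + W(184, (-1*64 + 127) - 145) = -476379 + 373/5 = -2381522/5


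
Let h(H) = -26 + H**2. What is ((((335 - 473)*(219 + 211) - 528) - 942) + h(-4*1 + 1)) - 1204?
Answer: -62031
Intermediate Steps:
((((335 - 473)*(219 + 211) - 528) - 942) + h(-4*1 + 1)) - 1204 = ((((335 - 473)*(219 + 211) - 528) - 942) + (-26 + (-4*1 + 1)**2)) - 1204 = (((-138*430 - 528) - 942) + (-26 + (-4 + 1)**2)) - 1204 = (((-59340 - 528) - 942) + (-26 + (-3)**2)) - 1204 = ((-59868 - 942) + (-26 + 9)) - 1204 = (-60810 - 17) - 1204 = -60827 - 1204 = -62031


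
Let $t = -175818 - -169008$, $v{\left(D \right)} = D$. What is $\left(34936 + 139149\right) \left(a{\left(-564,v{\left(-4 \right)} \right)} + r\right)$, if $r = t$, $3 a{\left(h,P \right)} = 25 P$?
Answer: $- \frac{3573965050}{3} \approx -1.1913 \cdot 10^{9}$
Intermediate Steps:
$a{\left(h,P \right)} = \frac{25 P}{3}$
$t = -6810$ ($t = -175818 + 169008 = -6810$)
$r = -6810$
$\left(34936 + 139149\right) \left(a{\left(-564,v{\left(-4 \right)} \right)} + r\right) = \left(34936 + 139149\right) \left(\frac{25}{3} \left(-4\right) - 6810\right) = 174085 \left(- \frac{100}{3} - 6810\right) = 174085 \left(- \frac{20530}{3}\right) = - \frac{3573965050}{3}$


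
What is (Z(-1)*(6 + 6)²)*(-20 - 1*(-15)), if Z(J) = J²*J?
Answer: 720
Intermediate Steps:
Z(J) = J³
(Z(-1)*(6 + 6)²)*(-20 - 1*(-15)) = ((-1)³*(6 + 6)²)*(-20 - 1*(-15)) = (-1*12²)*(-20 + 15) = -1*144*(-5) = -144*(-5) = 720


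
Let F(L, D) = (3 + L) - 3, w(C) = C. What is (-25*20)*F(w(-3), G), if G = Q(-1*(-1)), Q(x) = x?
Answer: 1500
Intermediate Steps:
G = 1 (G = -1*(-1) = 1)
F(L, D) = L
(-25*20)*F(w(-3), G) = -25*20*(-3) = -500*(-3) = 1500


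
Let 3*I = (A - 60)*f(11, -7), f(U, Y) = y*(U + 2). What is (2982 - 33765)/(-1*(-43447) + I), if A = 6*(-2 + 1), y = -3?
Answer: -30783/44305 ≈ -0.69480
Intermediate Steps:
A = -6 (A = 6*(-1) = -6)
f(U, Y) = -6 - 3*U (f(U, Y) = -3*(U + 2) = -3*(2 + U) = -6 - 3*U)
I = 858 (I = ((-6 - 60)*(-6 - 3*11))/3 = (-66*(-6 - 33))/3 = (-66*(-39))/3 = (1/3)*2574 = 858)
(2982 - 33765)/(-1*(-43447) + I) = (2982 - 33765)/(-1*(-43447) + 858) = -30783/(43447 + 858) = -30783/44305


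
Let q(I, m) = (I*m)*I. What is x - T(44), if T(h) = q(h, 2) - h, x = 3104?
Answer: -724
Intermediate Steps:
q(I, m) = m*I**2
T(h) = -h + 2*h**2 (T(h) = 2*h**2 - h = -h + 2*h**2)
x - T(44) = 3104 - 44*(-1 + 2*44) = 3104 - 44*(-1 + 88) = 3104 - 44*87 = 3104 - 1*3828 = 3104 - 3828 = -724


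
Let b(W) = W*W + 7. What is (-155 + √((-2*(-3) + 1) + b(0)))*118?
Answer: -18290 + 118*√14 ≈ -17849.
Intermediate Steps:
b(W) = 7 + W² (b(W) = W² + 7 = 7 + W²)
(-155 + √((-2*(-3) + 1) + b(0)))*118 = (-155 + √((-2*(-3) + 1) + (7 + 0²)))*118 = (-155 + √((6 + 1) + (7 + 0)))*118 = (-155 + √(7 + 7))*118 = (-155 + √14)*118 = -18290 + 118*√14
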